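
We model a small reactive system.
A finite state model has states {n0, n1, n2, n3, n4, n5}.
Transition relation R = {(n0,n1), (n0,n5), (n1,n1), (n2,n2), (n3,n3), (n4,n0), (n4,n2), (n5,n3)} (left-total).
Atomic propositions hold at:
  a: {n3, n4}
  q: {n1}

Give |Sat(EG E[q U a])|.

E[q U a]: least fixpoint, start Z0 = Sat(a) = {n3, n4}, add states in Sat(q) with some successor in Z. Already a fixed point.
Sat(E[q U a]) = {n3, n4}
EG E[q U a]: greatest fixpoint, start Z0 = {n3, n4}, keep only states in Sat with some successor in Z. Z1 = {n3}; fixed.
Sat(EG E[q U a]) = {n3}
|Sat(EG E[q U a])| = |{n3}| = 1.

1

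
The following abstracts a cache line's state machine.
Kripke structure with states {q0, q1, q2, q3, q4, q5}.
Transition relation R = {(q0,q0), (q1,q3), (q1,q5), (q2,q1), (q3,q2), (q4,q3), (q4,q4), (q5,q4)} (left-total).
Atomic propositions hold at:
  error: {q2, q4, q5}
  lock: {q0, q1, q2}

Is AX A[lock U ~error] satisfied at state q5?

No

Sat(~error) = {q0, q1, q3}
A[lock U ~error]: least fixpoint, start Z0 = Sat(~error) = {q0, q1, q3}, add states in Sat(lock) with every successor in Z. Z1 = {q0, q1, q2, q3}; fixed.
Sat(A[lock U ~error]) = {q0, q1, q2, q3}
Sat(AX A[lock U ~error]) = {s : every successor in {q0, q1, q2, q3}} = {q0, q2, q3}
q5 ∉ Sat(AX A[lock U ~error]) = {q0, q2, q3}, so the formula does not hold at q5.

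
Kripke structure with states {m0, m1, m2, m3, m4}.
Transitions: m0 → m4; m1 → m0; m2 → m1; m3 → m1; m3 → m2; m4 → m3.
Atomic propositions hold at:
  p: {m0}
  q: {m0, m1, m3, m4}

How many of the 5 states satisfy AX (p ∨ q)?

4

Sat(p ∨ q) = {m0, m1, m3, m4}
Sat(AX (p ∨ q)) = {s : every successor in {m0, m1, m3, m4}} = {m0, m1, m2, m4}
|Sat(AX (p ∨ q))| = |{m0, m1, m2, m4}| = 4.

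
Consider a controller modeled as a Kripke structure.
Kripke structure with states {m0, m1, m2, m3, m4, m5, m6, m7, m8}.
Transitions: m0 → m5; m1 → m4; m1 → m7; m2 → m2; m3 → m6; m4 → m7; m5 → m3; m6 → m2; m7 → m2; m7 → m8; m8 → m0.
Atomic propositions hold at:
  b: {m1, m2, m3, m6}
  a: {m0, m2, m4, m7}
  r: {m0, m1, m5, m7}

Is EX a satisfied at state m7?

Sat(EX a) = {s : some successor in {m0, m2, m4, m7}} = {m1, m2, m4, m6, m7, m8}
m7 ∈ Sat(EX a) = {m1, m2, m4, m6, m7, m8}, so the formula holds at m7.

Yes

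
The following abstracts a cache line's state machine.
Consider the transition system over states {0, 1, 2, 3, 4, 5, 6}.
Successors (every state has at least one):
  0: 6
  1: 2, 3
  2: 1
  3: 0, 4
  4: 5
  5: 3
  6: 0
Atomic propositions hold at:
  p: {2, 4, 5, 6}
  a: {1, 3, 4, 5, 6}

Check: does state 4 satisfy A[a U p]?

A[a U p]: least fixpoint, start Z0 = Sat(p) = {2, 4, 5, 6}, add states in Sat(a) with every successor in Z. Already a fixed point.
Sat(A[a U p]) = {2, 4, 5, 6}
4 ∈ Sat(A[a U p]) = {2, 4, 5, 6}, so the formula holds at 4.

Yes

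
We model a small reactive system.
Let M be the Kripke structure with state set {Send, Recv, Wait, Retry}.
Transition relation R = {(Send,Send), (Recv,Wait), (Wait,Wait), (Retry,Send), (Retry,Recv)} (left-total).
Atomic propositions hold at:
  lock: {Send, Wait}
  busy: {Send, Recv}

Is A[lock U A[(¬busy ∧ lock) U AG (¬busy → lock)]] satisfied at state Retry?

Sat(¬busy) = {Wait, Retry}
Sat(¬busy ∧ lock) = {Wait}
Sat(¬busy → lock) = {Send, Recv, Wait}
AG (¬busy → lock): greatest fixpoint, start Z0 = {Send, Recv, Wait}, keep only states in Sat with every successor in Z. Already a fixed point.
Sat(AG (¬busy → lock)) = {Send, Recv, Wait}
A[(¬busy ∧ lock) U AG (¬busy → lock)]: least fixpoint, start Z0 = Sat(AG (¬busy → lock)) = {Send, Recv, Wait}, add states in Sat(¬busy ∧ lock) with every successor in Z. Already a fixed point.
Sat(A[(¬busy ∧ lock) U AG (¬busy → lock)]) = {Send, Recv, Wait}
A[lock U A[(¬busy ∧ lock) U AG (¬busy → lock)]]: least fixpoint, start Z0 = Sat(A[(¬busy ∧ lock) U AG (¬busy → lock)]) = {Send, Recv, Wait}, add states in Sat(lock) with every successor in Z. Already a fixed point.
Sat(A[lock U A[(¬busy ∧ lock) U AG (¬busy → lock)]]) = {Send, Recv, Wait}
Retry ∉ Sat(A[lock U A[(¬busy ∧ lock) U AG (¬busy → lock)]]) = {Send, Recv, Wait}, so the formula does not hold at Retry.

No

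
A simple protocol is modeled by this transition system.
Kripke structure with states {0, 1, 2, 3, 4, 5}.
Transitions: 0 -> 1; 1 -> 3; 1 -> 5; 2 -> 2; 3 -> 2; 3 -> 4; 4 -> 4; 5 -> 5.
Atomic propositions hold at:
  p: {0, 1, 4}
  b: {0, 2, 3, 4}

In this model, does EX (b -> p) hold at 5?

Yes

Sat(b -> p) = {0, 1, 4, 5}
Sat(EX (b -> p)) = {s : some successor in {0, 1, 4, 5}} = {0, 1, 3, 4, 5}
5 ∈ Sat(EX (b -> p)) = {0, 1, 3, 4, 5}, so the formula holds at 5.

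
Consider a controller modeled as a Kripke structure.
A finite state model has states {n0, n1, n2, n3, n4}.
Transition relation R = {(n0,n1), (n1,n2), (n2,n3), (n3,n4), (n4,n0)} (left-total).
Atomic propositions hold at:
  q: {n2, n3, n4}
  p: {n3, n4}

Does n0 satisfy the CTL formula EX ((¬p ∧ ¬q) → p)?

No

Sat(¬p) = {n0, n1, n2}
Sat(¬q) = {n0, n1}
Sat(¬p ∧ ¬q) = {n0, n1}
Sat((¬p ∧ ¬q) → p) = {n2, n3, n4}
Sat(EX ((¬p ∧ ¬q) → p)) = {s : some successor in {n2, n3, n4}} = {n1, n2, n3}
n0 ∉ Sat(EX ((¬p ∧ ¬q) → p)) = {n1, n2, n3}, so the formula does not hold at n0.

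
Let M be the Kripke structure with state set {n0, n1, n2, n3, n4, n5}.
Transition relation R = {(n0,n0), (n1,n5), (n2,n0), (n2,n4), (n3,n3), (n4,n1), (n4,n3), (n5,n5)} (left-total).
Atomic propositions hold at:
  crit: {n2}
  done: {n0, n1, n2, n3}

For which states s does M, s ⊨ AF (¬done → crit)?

{n0, n1, n2, n3, n4}

Sat(¬done) = {n4, n5}
Sat(¬done → crit) = {n0, n1, n2, n3}
AF (¬done → crit): least fixpoint, start Z0 = {n0, n1, n2, n3}, add states with every successor in Z. Z1 = {n0, n1, n2, n3, n4}; fixed.
Sat(AF (¬done → crit)) = {n0, n1, n2, n3, n4}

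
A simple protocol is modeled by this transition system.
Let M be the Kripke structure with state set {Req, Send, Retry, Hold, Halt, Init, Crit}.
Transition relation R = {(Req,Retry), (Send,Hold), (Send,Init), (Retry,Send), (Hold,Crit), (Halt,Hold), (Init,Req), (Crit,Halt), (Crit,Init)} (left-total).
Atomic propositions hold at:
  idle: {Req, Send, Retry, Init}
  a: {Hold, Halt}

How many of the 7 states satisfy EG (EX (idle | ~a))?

6

Sat(~a) = {Req, Send, Retry, Init, Crit}
Sat(idle | ~a) = {Req, Send, Retry, Init, Crit}
Sat(EX (idle | ~a)) = {s : some successor in {Req, Send, Retry, Init, Crit}} = {Req, Send, Retry, Hold, Init, Crit}
EG (EX (idle | ~a)): greatest fixpoint, start Z0 = {Req, Send, Retry, Hold, Init, Crit}, keep only states in Sat with some successor in Z. Already a fixed point.
Sat(EG (EX (idle | ~a))) = {Req, Send, Retry, Hold, Init, Crit}
|Sat(EG (EX (idle | ~a)))| = |{Req, Send, Retry, Hold, Init, Crit}| = 6.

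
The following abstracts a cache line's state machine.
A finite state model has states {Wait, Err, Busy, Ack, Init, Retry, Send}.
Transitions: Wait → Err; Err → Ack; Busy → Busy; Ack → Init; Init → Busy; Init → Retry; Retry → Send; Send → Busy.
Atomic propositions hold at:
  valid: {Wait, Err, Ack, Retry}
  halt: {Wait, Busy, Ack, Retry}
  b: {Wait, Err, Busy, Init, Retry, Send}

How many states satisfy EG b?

EG b: greatest fixpoint, start Z0 = {Wait, Err, Busy, Init, Retry, Send}, keep only states in Sat with some successor in Z. Z1 = {Wait, Busy, Init, Retry, Send}; Z2 = {Busy, Init, Retry, Send}; fixed.
Sat(EG b) = {Busy, Init, Retry, Send}
|Sat(EG b)| = |{Busy, Init, Retry, Send}| = 4.

4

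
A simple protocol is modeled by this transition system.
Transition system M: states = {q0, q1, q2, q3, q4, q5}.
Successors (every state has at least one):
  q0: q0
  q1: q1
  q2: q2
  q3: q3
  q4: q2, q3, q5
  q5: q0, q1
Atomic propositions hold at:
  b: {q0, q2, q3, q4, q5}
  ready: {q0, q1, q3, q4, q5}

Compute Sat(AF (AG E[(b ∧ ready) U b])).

Sat(b ∧ ready) = {q0, q3, q4, q5}
E[(b ∧ ready) U b]: least fixpoint, start Z0 = Sat(b) = {q0, q2, q3, q4, q5}, add states in Sat(b ∧ ready) with some successor in Z. Already a fixed point.
Sat(E[(b ∧ ready) U b]) = {q0, q2, q3, q4, q5}
AG E[(b ∧ ready) U b]: greatest fixpoint, start Z0 = {q0, q2, q3, q4, q5}, keep only states in Sat with every successor in Z. Z1 = {q0, q2, q3, q4}; Z2 = {q0, q2, q3}; fixed.
Sat(AG E[(b ∧ ready) U b]) = {q0, q2, q3}
AF (AG E[(b ∧ ready) U b]): least fixpoint, start Z0 = {q0, q2, q3}, add states with every successor in Z. Already a fixed point.
Sat(AF (AG E[(b ∧ ready) U b])) = {q0, q2, q3}

{q0, q2, q3}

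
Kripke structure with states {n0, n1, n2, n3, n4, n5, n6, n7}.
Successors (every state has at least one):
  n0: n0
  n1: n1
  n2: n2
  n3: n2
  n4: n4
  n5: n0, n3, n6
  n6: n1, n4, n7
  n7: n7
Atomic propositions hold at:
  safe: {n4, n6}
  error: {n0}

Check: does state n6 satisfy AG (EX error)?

No

Sat(EX error) = {s : some successor in {n0}} = {n0, n5}
AG (EX error): greatest fixpoint, start Z0 = {n0, n5}, keep only states in Sat with every successor in Z. Z1 = {n0}; fixed.
Sat(AG (EX error)) = {n0}
n6 ∉ Sat(AG (EX error)) = {n0}, so the formula does not hold at n6.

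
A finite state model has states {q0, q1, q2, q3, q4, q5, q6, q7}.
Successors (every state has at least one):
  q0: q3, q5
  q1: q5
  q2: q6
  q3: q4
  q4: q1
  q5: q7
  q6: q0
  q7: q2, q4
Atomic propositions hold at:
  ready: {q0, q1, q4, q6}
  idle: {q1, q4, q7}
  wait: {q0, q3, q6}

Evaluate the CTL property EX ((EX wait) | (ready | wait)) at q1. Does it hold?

No

Sat(EX wait) = {s : some successor in {q0, q3, q6}} = {q0, q2, q6}
Sat(ready | wait) = {q0, q1, q3, q4, q6}
Sat((EX wait) | (ready | wait)) = {q0, q1, q2, q3, q4, q6}
Sat(EX ((EX wait) | (ready | wait))) = {s : some successor in {q0, q1, q2, q3, q4, q6}} = {q0, q2, q3, q4, q6, q7}
q1 ∉ Sat(EX ((EX wait) | (ready | wait))) = {q0, q2, q3, q4, q6, q7}, so the formula does not hold at q1.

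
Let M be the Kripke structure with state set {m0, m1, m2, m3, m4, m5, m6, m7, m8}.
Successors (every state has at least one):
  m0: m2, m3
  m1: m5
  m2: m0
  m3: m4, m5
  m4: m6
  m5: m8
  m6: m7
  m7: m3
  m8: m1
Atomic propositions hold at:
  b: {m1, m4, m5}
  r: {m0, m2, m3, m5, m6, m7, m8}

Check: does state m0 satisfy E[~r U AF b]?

No

Sat(~r) = {m1, m4}
AF b: least fixpoint, start Z0 = {m1, m4, m5}, add states with every successor in Z. Z1 = {m1, m3, m4, m5, m8}; Z2 = {m1, m3, m4, m5, m7, m8}; Z3 = {m1, m3, m4, m5, m6, m7, m8}; fixed.
Sat(AF b) = {m1, m3, m4, m5, m6, m7, m8}
E[~r U AF b]: least fixpoint, start Z0 = Sat(AF b) = {m1, m3, m4, m5, m6, m7, m8}, add states in Sat(~r) with some successor in Z. Already a fixed point.
Sat(E[~r U AF b]) = {m1, m3, m4, m5, m6, m7, m8}
m0 ∉ Sat(E[~r U AF b]) = {m1, m3, m4, m5, m6, m7, m8}, so the formula does not hold at m0.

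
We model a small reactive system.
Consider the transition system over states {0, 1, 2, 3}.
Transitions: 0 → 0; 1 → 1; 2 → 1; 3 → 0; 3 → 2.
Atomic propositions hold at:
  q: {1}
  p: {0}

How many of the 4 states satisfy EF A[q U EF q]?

3

EF q: least fixpoint, start Z0 = {1}, add states with some successor in Z. Z1 = {1, 2}; Z2 = {1, 2, 3}; fixed.
Sat(EF q) = {1, 2, 3}
A[q U EF q]: least fixpoint, start Z0 = Sat(EF q) = {1, 2, 3}, add states in Sat(q) with every successor in Z. Already a fixed point.
Sat(A[q U EF q]) = {1, 2, 3}
EF A[q U EF q]: least fixpoint, start Z0 = {1, 2, 3}, add states with some successor in Z. Already a fixed point.
Sat(EF A[q U EF q]) = {1, 2, 3}
|Sat(EF A[q U EF q])| = |{1, 2, 3}| = 3.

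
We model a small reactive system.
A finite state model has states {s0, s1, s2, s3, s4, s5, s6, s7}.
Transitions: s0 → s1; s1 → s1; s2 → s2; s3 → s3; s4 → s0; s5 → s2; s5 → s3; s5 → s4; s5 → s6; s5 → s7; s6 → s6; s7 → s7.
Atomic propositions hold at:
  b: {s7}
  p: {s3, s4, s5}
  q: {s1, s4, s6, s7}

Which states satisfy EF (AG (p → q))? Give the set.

Sat(p → q) = {s0, s1, s2, s4, s6, s7}
AG (p → q): greatest fixpoint, start Z0 = {s0, s1, s2, s4, s6, s7}, keep only states in Sat with every successor in Z. Already a fixed point.
Sat(AG (p → q)) = {s0, s1, s2, s4, s6, s7}
EF (AG (p → q)): least fixpoint, start Z0 = {s0, s1, s2, s4, s6, s7}, add states with some successor in Z. Z1 = {s0, s1, s2, s4, s5, s6, s7}; fixed.
Sat(EF (AG (p → q))) = {s0, s1, s2, s4, s5, s6, s7}

{s0, s1, s2, s4, s5, s6, s7}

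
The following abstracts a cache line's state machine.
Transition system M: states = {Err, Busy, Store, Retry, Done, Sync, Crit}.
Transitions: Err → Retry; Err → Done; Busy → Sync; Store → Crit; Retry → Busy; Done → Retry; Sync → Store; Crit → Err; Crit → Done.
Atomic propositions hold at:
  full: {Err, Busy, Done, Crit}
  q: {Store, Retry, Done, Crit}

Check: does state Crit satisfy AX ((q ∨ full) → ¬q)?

No

Sat(q ∨ full) = {Err, Busy, Store, Retry, Done, Crit}
Sat(¬q) = {Err, Busy, Sync}
Sat((q ∨ full) → ¬q) = {Err, Busy, Sync}
Sat(AX ((q ∨ full) → ¬q)) = {s : every successor in {Err, Busy, Sync}} = {Busy, Retry}
Crit ∉ Sat(AX ((q ∨ full) → ¬q)) = {Busy, Retry}, so the formula does not hold at Crit.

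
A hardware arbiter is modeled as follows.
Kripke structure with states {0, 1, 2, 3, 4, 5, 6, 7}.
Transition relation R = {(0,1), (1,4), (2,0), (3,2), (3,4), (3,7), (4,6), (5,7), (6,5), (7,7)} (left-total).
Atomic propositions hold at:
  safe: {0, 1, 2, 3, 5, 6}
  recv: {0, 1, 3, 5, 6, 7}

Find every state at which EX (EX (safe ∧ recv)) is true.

{1, 2, 3, 4}

Sat(safe ∧ recv) = {0, 1, 3, 5, 6}
Sat(EX (safe ∧ recv)) = {s : some successor in {0, 1, 3, 5, 6}} = {0, 2, 4, 6}
Sat(EX (EX (safe ∧ recv))) = {s : some successor in {0, 2, 4, 6}} = {1, 2, 3, 4}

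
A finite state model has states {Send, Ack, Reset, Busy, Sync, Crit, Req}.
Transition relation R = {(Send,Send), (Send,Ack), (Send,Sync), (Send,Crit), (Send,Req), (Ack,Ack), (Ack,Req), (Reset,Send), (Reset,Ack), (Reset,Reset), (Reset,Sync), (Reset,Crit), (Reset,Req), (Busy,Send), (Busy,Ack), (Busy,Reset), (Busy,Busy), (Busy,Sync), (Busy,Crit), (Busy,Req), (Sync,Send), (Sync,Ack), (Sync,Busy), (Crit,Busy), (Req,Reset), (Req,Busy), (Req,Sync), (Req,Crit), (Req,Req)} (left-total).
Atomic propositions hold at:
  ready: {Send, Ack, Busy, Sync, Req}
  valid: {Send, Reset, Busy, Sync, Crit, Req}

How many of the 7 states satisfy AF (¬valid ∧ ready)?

1

Sat(¬valid) = {Ack}
Sat(¬valid ∧ ready) = {Ack}
AF (¬valid ∧ ready): least fixpoint, start Z0 = {Ack}, add states with every successor in Z. Already a fixed point.
Sat(AF (¬valid ∧ ready)) = {Ack}
|Sat(AF (¬valid ∧ ready))| = |{Ack}| = 1.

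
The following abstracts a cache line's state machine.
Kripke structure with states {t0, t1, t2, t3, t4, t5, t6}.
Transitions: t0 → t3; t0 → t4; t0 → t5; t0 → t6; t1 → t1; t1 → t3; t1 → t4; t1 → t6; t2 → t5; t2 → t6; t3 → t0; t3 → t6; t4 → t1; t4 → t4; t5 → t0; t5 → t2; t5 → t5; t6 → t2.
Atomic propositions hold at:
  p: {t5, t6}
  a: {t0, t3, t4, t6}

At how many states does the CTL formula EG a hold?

EG a: greatest fixpoint, start Z0 = {t0, t3, t4, t6}, keep only states in Sat with some successor in Z. Z1 = {t0, t3, t4}; fixed.
Sat(EG a) = {t0, t3, t4}
|Sat(EG a)| = |{t0, t3, t4}| = 3.

3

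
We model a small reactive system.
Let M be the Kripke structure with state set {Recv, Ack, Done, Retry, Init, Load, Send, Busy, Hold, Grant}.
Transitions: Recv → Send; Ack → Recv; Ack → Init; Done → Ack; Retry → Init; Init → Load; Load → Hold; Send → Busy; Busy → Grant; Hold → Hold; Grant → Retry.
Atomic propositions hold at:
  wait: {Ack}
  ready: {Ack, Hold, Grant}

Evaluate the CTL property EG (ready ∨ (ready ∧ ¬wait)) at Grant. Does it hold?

Sat(¬wait) = {Recv, Done, Retry, Init, Load, Send, Busy, Hold, Grant}
Sat(ready ∧ ¬wait) = {Hold, Grant}
Sat(ready ∨ (ready ∧ ¬wait)) = {Ack, Hold, Grant}
EG (ready ∨ (ready ∧ ¬wait)): greatest fixpoint, start Z0 = {Ack, Hold, Grant}, keep only states in Sat with some successor in Z. Z1 = {Hold}; fixed.
Sat(EG (ready ∨ (ready ∧ ¬wait))) = {Hold}
Grant ∉ Sat(EG (ready ∨ (ready ∧ ¬wait))) = {Hold}, so the formula does not hold at Grant.

No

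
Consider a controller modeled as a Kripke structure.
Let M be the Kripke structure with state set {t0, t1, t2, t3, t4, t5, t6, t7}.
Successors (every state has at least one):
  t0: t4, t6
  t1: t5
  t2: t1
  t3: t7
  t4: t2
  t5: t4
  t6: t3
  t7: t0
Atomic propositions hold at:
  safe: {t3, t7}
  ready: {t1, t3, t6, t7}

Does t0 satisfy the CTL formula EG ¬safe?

Yes

Sat(¬safe) = {t0, t1, t2, t4, t5, t6}
EG ¬safe: greatest fixpoint, start Z0 = {t0, t1, t2, t4, t5, t6}, keep only states in Sat with some successor in Z. Z1 = {t0, t1, t2, t4, t5}; fixed.
Sat(EG ¬safe) = {t0, t1, t2, t4, t5}
t0 ∈ Sat(EG ¬safe) = {t0, t1, t2, t4, t5}, so the formula holds at t0.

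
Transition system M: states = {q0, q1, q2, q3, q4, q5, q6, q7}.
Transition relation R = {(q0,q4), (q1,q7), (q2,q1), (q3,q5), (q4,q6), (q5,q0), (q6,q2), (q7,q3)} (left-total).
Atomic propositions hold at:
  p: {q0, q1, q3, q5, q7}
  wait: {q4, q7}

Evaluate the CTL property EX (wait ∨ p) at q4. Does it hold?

Sat(wait ∨ p) = {q0, q1, q3, q4, q5, q7}
Sat(EX (wait ∨ p)) = {s : some successor in {q0, q1, q3, q4, q5, q7}} = {q0, q1, q2, q3, q5, q7}
q4 ∉ Sat(EX (wait ∨ p)) = {q0, q1, q2, q3, q5, q7}, so the formula does not hold at q4.

No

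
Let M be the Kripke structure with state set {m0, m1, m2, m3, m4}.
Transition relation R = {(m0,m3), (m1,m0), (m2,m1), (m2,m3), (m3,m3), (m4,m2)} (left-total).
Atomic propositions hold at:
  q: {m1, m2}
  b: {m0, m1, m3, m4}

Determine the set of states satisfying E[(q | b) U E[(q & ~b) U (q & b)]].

{m1, m2, m4}

Sat(q | b) = {m0, m1, m2, m3, m4}
Sat(~b) = {m2}
Sat(q & ~b) = {m2}
Sat(q & b) = {m1}
E[(q & ~b) U (q & b)]: least fixpoint, start Z0 = Sat((q & b)) = {m1}, add states in Sat(q & ~b) with some successor in Z. Z1 = {m1, m2}; fixed.
Sat(E[(q & ~b) U (q & b)]) = {m1, m2}
E[(q | b) U E[(q & ~b) U (q & b)]]: least fixpoint, start Z0 = Sat(E[(q & ~b) U (q & b)]) = {m1, m2}, add states in Sat(q | b) with some successor in Z. Z1 = {m1, m2, m4}; fixed.
Sat(E[(q | b) U E[(q & ~b) U (q & b)]]) = {m1, m2, m4}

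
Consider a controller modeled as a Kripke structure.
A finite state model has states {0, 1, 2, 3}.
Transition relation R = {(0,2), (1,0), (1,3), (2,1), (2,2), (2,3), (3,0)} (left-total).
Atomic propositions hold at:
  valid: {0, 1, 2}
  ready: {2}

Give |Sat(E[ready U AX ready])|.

Sat(AX ready) = {s : every successor in {2}} = {0}
E[ready U AX ready]: least fixpoint, start Z0 = Sat(AX ready) = {0}, add states in Sat(ready) with some successor in Z. Already a fixed point.
Sat(E[ready U AX ready]) = {0}
|Sat(E[ready U AX ready])| = |{0}| = 1.

1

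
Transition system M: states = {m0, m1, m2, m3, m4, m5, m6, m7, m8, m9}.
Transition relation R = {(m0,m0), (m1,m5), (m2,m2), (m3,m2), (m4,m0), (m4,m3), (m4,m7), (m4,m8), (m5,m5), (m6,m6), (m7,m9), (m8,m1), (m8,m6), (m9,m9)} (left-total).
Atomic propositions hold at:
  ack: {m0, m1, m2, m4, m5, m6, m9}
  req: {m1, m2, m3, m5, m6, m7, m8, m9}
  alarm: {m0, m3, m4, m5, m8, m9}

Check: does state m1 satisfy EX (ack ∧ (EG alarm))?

EG alarm: greatest fixpoint, start Z0 = {m0, m3, m4, m5, m8, m9}, keep only states in Sat with some successor in Z. Z1 = {m0, m4, m5, m9}; fixed.
Sat(EG alarm) = {m0, m4, m5, m9}
Sat(ack ∧ (EG alarm)) = {m0, m4, m5, m9}
Sat(EX (ack ∧ (EG alarm))) = {s : some successor in {m0, m4, m5, m9}} = {m0, m1, m4, m5, m7, m9}
m1 ∈ Sat(EX (ack ∧ (EG alarm))) = {m0, m1, m4, m5, m7, m9}, so the formula holds at m1.

Yes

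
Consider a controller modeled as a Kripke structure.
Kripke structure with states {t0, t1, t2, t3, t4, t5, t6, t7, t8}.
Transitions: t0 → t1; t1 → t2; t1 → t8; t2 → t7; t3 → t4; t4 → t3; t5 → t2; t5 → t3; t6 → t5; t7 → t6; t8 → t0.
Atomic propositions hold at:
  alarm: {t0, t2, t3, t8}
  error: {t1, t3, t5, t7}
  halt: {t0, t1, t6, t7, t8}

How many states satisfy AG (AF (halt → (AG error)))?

6

AG error: greatest fixpoint, start Z0 = {t1, t3, t5, t7}, keep only states in Sat with every successor in Z. Z1 = ∅; fixed.
Sat(AG error) = ∅
Sat(halt → (AG error)) = {t2, t3, t4, t5}
AF (halt → (AG error)): least fixpoint, start Z0 = {t2, t3, t4, t5}, add states with every successor in Z. Z1 = {t2, t3, t4, t5, t6}; Z2 = {t2, t3, t4, t5, t6, t7}; fixed.
Sat(AF (halt → (AG error))) = {t2, t3, t4, t5, t6, t7}
AG (AF (halt → (AG error))): greatest fixpoint, start Z0 = {t2, t3, t4, t5, t6, t7}, keep only states in Sat with every successor in Z. Already a fixed point.
Sat(AG (AF (halt → (AG error)))) = {t2, t3, t4, t5, t6, t7}
|Sat(AG (AF (halt → (AG error))))| = |{t2, t3, t4, t5, t6, t7}| = 6.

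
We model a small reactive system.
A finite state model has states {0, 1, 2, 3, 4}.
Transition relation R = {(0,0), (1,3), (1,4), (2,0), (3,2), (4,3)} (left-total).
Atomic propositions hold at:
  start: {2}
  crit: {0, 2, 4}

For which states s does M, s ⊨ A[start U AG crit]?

AG crit: greatest fixpoint, start Z0 = {0, 2, 4}, keep only states in Sat with every successor in Z. Z1 = {0, 2}; fixed.
Sat(AG crit) = {0, 2}
A[start U AG crit]: least fixpoint, start Z0 = Sat(AG crit) = {0, 2}, add states in Sat(start) with every successor in Z. Already a fixed point.
Sat(A[start U AG crit]) = {0, 2}

{0, 2}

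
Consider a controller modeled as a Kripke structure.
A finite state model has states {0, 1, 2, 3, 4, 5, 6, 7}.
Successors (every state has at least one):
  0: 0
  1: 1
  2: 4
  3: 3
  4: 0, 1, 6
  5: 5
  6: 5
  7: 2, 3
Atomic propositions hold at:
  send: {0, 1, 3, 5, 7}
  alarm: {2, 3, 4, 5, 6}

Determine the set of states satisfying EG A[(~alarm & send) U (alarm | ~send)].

{2, 3, 4, 5, 6, 7}

Sat(~alarm) = {0, 1, 7}
Sat(~alarm & send) = {0, 1, 7}
Sat(~send) = {2, 4, 6}
Sat(alarm | ~send) = {2, 3, 4, 5, 6}
A[(~alarm & send) U (alarm | ~send)]: least fixpoint, start Z0 = Sat((alarm | ~send)) = {2, 3, 4, 5, 6}, add states in Sat(~alarm & send) with every successor in Z. Z1 = {2, 3, 4, 5, 6, 7}; fixed.
Sat(A[(~alarm & send) U (alarm | ~send)]) = {2, 3, 4, 5, 6, 7}
EG A[(~alarm & send) U (alarm | ~send)]: greatest fixpoint, start Z0 = {2, 3, 4, 5, 6, 7}, keep only states in Sat with some successor in Z. Already a fixed point.
Sat(EG A[(~alarm & send) U (alarm | ~send)]) = {2, 3, 4, 5, 6, 7}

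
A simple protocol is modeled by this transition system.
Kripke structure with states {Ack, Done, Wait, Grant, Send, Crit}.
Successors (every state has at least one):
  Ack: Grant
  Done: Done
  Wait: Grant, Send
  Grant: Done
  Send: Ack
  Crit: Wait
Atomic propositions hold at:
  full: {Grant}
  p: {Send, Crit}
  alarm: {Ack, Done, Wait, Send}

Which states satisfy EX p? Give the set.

{Wait}

Sat(EX p) = {s : some successor in {Send, Crit}} = {Wait}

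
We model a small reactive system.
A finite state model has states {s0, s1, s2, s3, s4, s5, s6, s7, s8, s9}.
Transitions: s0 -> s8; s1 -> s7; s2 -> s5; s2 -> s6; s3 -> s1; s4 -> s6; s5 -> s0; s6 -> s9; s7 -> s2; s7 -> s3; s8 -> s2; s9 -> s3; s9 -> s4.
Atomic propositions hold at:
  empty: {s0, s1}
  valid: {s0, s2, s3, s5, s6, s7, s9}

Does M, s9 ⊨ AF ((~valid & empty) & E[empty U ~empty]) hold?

Sat(~valid) = {s1, s4, s8}
Sat(~valid & empty) = {s1}
Sat(~empty) = {s2, s3, s4, s5, s6, s7, s8, s9}
E[empty U ~empty]: least fixpoint, start Z0 = Sat(~empty) = {s2, s3, s4, s5, s6, s7, s8, s9}, add states in Sat(empty) with some successor in Z. Z1 = {s0, s1, s2, s3, s4, s5, s6, s7, s8, s9}; fixed.
Sat(E[empty U ~empty]) = {s0, s1, s2, s3, s4, s5, s6, s7, s8, s9}
Sat((~valid & empty) & E[empty U ~empty]) = {s1}
AF ((~valid & empty) & E[empty U ~empty]): least fixpoint, start Z0 = {s1}, add states with every successor in Z. Z1 = {s1, s3}; fixed.
Sat(AF ((~valid & empty) & E[empty U ~empty])) = {s1, s3}
s9 ∉ Sat(AF ((~valid & empty) & E[empty U ~empty])) = {s1, s3}, so the formula does not hold at s9.

No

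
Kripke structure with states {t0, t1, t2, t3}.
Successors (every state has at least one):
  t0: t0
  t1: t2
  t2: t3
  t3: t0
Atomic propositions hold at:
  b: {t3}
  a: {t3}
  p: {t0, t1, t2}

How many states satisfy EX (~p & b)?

Sat(~p) = {t3}
Sat(~p & b) = {t3}
Sat(EX (~p & b)) = {s : some successor in {t3}} = {t2}
|Sat(EX (~p & b))| = |{t2}| = 1.

1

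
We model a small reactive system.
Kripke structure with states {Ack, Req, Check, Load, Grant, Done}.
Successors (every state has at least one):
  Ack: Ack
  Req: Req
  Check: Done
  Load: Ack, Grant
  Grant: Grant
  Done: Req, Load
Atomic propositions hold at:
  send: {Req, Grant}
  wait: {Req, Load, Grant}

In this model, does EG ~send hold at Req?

No

Sat(~send) = {Ack, Check, Load, Done}
EG ~send: greatest fixpoint, start Z0 = {Ack, Check, Load, Done}, keep only states in Sat with some successor in Z. Already a fixed point.
Sat(EG ~send) = {Ack, Check, Load, Done}
Req ∉ Sat(EG ~send) = {Ack, Check, Load, Done}, so the formula does not hold at Req.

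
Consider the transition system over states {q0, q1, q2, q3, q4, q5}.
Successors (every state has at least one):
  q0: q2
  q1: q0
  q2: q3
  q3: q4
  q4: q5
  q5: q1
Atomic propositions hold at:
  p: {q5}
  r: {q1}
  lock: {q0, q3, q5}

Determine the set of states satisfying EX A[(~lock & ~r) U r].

Sat(~lock) = {q1, q2, q4}
Sat(~r) = {q0, q2, q3, q4, q5}
Sat(~lock & ~r) = {q2, q4}
A[(~lock & ~r) U r]: least fixpoint, start Z0 = Sat(r) = {q1}, add states in Sat(~lock & ~r) with every successor in Z. Already a fixed point.
Sat(A[(~lock & ~r) U r]) = {q1}
Sat(EX A[(~lock & ~r) U r]) = {s : some successor in {q1}} = {q5}

{q5}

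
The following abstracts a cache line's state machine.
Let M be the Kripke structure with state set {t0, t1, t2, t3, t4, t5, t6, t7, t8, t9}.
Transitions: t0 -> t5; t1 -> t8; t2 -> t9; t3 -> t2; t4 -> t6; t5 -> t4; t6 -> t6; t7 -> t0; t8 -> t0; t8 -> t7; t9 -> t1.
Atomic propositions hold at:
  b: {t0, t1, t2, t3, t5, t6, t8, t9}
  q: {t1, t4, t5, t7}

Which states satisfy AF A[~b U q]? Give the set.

{t0, t1, t2, t3, t4, t5, t7, t8, t9}

Sat(~b) = {t4, t7}
A[~b U q]: least fixpoint, start Z0 = Sat(q) = {t1, t4, t5, t7}, add states in Sat(~b) with every successor in Z. Already a fixed point.
Sat(A[~b U q]) = {t1, t4, t5, t7}
AF A[~b U q]: least fixpoint, start Z0 = {t1, t4, t5, t7}, add states with every successor in Z. Z1 = {t0, t1, t4, t5, t7, t9}; Z2 = {t0, t1, t2, t4, t5, t7, t8, t9}; Z3 = {t0, t1, t2, t3, t4, t5, t7, t8, t9}; fixed.
Sat(AF A[~b U q]) = {t0, t1, t2, t3, t4, t5, t7, t8, t9}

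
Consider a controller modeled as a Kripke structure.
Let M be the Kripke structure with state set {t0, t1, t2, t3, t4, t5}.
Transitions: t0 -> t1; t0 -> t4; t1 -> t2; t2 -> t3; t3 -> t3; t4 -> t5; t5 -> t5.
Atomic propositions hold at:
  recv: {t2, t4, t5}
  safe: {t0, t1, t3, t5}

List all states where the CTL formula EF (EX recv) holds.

{t0, t1, t4, t5}

Sat(EX recv) = {s : some successor in {t2, t4, t5}} = {t0, t1, t4, t5}
EF (EX recv): least fixpoint, start Z0 = {t0, t1, t4, t5}, add states with some successor in Z. Already a fixed point.
Sat(EF (EX recv)) = {t0, t1, t4, t5}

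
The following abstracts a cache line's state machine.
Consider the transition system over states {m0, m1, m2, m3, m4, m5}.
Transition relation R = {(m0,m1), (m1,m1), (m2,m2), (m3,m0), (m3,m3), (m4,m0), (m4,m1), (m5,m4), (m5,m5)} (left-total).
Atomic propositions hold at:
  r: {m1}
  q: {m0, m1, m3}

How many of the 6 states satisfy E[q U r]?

3

E[q U r]: least fixpoint, start Z0 = Sat(r) = {m1}, add states in Sat(q) with some successor in Z. Z1 = {m0, m1}; Z2 = {m0, m1, m3}; fixed.
Sat(E[q U r]) = {m0, m1, m3}
|Sat(E[q U r])| = |{m0, m1, m3}| = 3.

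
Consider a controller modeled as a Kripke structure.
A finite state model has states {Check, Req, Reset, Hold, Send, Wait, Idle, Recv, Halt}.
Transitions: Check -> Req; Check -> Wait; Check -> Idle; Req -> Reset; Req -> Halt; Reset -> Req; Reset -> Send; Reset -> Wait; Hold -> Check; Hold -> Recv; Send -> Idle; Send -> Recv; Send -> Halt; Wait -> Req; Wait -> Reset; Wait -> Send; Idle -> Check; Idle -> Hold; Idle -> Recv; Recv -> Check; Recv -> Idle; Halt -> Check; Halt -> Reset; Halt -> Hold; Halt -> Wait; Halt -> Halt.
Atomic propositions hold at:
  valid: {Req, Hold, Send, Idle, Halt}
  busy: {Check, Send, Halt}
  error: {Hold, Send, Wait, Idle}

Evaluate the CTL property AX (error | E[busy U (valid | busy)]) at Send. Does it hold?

No

Sat(valid | busy) = {Check, Req, Hold, Send, Idle, Halt}
E[busy U (valid | busy)]: least fixpoint, start Z0 = Sat((valid | busy)) = {Check, Req, Hold, Send, Idle, Halt}, add states in Sat(busy) with some successor in Z. Already a fixed point.
Sat(E[busy U (valid | busy)]) = {Check, Req, Hold, Send, Idle, Halt}
Sat(error | E[busy U (valid | busy)]) = {Check, Req, Hold, Send, Wait, Idle, Halt}
Sat(AX (error | E[busy U (valid | busy)])) = {s : every successor in {Check, Req, Hold, Send, Wait, Idle, Halt}} = {Check, Reset, Recv}
Send ∉ Sat(AX (error | E[busy U (valid | busy)])) = {Check, Reset, Recv}, so the formula does not hold at Send.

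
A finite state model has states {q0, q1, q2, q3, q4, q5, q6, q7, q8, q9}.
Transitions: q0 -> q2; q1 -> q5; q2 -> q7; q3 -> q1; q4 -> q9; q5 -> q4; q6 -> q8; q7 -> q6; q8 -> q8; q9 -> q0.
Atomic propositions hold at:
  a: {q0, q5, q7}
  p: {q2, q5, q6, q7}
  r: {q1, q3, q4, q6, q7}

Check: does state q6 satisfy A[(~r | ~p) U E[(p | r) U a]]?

No

Sat(~r) = {q0, q2, q5, q8, q9}
Sat(~p) = {q0, q1, q3, q4, q8, q9}
Sat(~r | ~p) = {q0, q1, q2, q3, q4, q5, q8, q9}
Sat(p | r) = {q1, q2, q3, q4, q5, q6, q7}
E[(p | r) U a]: least fixpoint, start Z0 = Sat(a) = {q0, q5, q7}, add states in Sat(p | r) with some successor in Z. Z1 = {q0, q1, q2, q5, q7}; Z2 = {q0, q1, q2, q3, q5, q7}; fixed.
Sat(E[(p | r) U a]) = {q0, q1, q2, q3, q5, q7}
A[(~r | ~p) U E[(p | r) U a]]: least fixpoint, start Z0 = Sat(E[(p | r) U a]) = {q0, q1, q2, q3, q5, q7}, add states in Sat(~r | ~p) with every successor in Z. Z1 = {q0, q1, q2, q3, q5, q7, q9}; Z2 = {q0, q1, q2, q3, q4, q5, q7, q9}; fixed.
Sat(A[(~r | ~p) U E[(p | r) U a]]) = {q0, q1, q2, q3, q4, q5, q7, q9}
q6 ∉ Sat(A[(~r | ~p) U E[(p | r) U a]]) = {q0, q1, q2, q3, q4, q5, q7, q9}, so the formula does not hold at q6.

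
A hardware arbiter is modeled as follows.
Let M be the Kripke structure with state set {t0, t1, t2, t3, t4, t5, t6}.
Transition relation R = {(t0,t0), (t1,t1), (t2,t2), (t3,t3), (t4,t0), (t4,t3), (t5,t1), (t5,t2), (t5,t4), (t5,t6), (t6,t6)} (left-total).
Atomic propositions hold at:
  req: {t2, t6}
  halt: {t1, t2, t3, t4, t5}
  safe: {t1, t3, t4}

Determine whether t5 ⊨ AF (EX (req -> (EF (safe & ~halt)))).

Sat(~halt) = {t0, t6}
Sat(safe & ~halt) = ∅
EF (safe & ~halt): least fixpoint, start Z0 = ∅, add states with some successor in Z. Already a fixed point.
Sat(EF (safe & ~halt)) = ∅
Sat(req -> (EF (safe & ~halt))) = {t0, t1, t3, t4, t5}
Sat(EX (req -> (EF (safe & ~halt)))) = {s : some successor in {t0, t1, t3, t4, t5}} = {t0, t1, t3, t4, t5}
AF (EX (req -> (EF (safe & ~halt)))): least fixpoint, start Z0 = {t0, t1, t3, t4, t5}, add states with every successor in Z. Already a fixed point.
Sat(AF (EX (req -> (EF (safe & ~halt))))) = {t0, t1, t3, t4, t5}
t5 ∈ Sat(AF (EX (req -> (EF (safe & ~halt))))) = {t0, t1, t3, t4, t5}, so the formula holds at t5.

Yes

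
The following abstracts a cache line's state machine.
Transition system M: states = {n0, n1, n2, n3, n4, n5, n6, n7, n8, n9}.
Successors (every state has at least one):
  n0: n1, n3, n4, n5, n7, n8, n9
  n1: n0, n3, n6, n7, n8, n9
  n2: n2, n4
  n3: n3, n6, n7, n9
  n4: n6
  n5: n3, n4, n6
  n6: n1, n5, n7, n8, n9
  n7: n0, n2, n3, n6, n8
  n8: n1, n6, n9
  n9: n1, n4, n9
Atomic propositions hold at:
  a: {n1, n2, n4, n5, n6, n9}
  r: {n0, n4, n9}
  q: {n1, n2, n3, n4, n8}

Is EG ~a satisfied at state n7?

Yes

Sat(~a) = {n0, n3, n7, n8}
EG ~a: greatest fixpoint, start Z0 = {n0, n3, n7, n8}, keep only states in Sat with some successor in Z. Z1 = {n0, n3, n7}; fixed.
Sat(EG ~a) = {n0, n3, n7}
n7 ∈ Sat(EG ~a) = {n0, n3, n7}, so the formula holds at n7.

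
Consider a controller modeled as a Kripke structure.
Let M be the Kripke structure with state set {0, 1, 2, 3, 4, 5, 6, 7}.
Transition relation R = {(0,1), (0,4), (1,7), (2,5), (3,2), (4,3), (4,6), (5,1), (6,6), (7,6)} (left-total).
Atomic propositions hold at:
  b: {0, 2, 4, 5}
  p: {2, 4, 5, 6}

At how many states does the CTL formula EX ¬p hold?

Sat(¬p) = {0, 1, 3, 7}
Sat(EX ¬p) = {s : some successor in {0, 1, 3, 7}} = {0, 1, 4, 5}
|Sat(EX ¬p)| = |{0, 1, 4, 5}| = 4.

4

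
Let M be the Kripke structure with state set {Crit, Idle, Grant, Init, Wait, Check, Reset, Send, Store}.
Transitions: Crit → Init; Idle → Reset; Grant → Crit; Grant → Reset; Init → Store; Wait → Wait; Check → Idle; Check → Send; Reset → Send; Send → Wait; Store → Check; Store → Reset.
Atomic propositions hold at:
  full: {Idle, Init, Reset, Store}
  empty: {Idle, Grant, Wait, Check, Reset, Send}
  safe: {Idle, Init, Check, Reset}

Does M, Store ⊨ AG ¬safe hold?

Sat(¬safe) = {Crit, Grant, Wait, Send, Store}
AG ¬safe: greatest fixpoint, start Z0 = {Crit, Grant, Wait, Send, Store}, keep only states in Sat with every successor in Z. Z1 = {Wait, Send}; fixed.
Sat(AG ¬safe) = {Wait, Send}
Store ∉ Sat(AG ¬safe) = {Wait, Send}, so the formula does not hold at Store.

No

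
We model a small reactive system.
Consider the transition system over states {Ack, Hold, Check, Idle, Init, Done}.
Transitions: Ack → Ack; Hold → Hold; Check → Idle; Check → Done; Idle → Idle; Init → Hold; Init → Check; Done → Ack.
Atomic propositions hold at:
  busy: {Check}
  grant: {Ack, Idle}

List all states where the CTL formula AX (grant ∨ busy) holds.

{Ack, Idle, Done}

Sat(grant ∨ busy) = {Ack, Check, Idle}
Sat(AX (grant ∨ busy)) = {s : every successor in {Ack, Check, Idle}} = {Ack, Idle, Done}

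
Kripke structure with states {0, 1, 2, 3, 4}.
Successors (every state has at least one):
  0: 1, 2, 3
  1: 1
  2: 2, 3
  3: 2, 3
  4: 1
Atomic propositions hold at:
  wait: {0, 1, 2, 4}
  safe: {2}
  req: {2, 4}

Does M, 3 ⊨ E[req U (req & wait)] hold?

No

Sat(req & wait) = {2, 4}
E[req U (req & wait)]: least fixpoint, start Z0 = Sat((req & wait)) = {2, 4}, add states in Sat(req) with some successor in Z. Already a fixed point.
Sat(E[req U (req & wait)]) = {2, 4}
3 ∉ Sat(E[req U (req & wait)]) = {2, 4}, so the formula does not hold at 3.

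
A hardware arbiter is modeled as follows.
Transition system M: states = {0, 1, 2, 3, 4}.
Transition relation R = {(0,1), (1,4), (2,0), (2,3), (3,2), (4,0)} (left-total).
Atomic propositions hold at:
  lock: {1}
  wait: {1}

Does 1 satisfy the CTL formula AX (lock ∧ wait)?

No

Sat(lock ∧ wait) = {1}
Sat(AX (lock ∧ wait)) = {s : every successor in {1}} = {0}
1 ∉ Sat(AX (lock ∧ wait)) = {0}, so the formula does not hold at 1.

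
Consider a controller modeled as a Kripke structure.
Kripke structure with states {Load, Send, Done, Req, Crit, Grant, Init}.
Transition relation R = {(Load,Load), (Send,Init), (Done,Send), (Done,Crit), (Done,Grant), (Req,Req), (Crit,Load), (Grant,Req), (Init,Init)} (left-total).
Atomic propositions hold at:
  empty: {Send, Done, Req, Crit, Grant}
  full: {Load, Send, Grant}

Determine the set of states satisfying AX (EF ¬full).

Sat(¬full) = {Done, Req, Crit, Init}
EF ¬full: least fixpoint, start Z0 = {Done, Req, Crit, Init}, add states with some successor in Z. Z1 = {Send, Done, Req, Crit, Grant, Init}; fixed.
Sat(EF ¬full) = {Send, Done, Req, Crit, Grant, Init}
Sat(AX (EF ¬full)) = {s : every successor in {Send, Done, Req, Crit, Grant, Init}} = {Send, Done, Req, Grant, Init}

{Send, Done, Req, Grant, Init}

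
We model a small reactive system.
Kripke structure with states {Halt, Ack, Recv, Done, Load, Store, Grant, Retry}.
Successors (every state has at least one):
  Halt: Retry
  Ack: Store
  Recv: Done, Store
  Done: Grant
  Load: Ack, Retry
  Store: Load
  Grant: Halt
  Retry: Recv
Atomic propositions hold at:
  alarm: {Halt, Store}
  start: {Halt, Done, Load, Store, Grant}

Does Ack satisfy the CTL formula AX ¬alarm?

No

Sat(¬alarm) = {Ack, Recv, Done, Load, Grant, Retry}
Sat(AX ¬alarm) = {s : every successor in {Ack, Recv, Done, Load, Grant, Retry}} = {Halt, Done, Load, Store, Retry}
Ack ∉ Sat(AX ¬alarm) = {Halt, Done, Load, Store, Retry}, so the formula does not hold at Ack.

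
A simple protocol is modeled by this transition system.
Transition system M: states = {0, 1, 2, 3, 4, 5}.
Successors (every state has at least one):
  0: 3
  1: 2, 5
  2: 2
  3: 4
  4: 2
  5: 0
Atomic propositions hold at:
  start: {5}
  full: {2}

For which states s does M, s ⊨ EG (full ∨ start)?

{2}

Sat(full ∨ start) = {2, 5}
EG (full ∨ start): greatest fixpoint, start Z0 = {2, 5}, keep only states in Sat with some successor in Z. Z1 = {2}; fixed.
Sat(EG (full ∨ start)) = {2}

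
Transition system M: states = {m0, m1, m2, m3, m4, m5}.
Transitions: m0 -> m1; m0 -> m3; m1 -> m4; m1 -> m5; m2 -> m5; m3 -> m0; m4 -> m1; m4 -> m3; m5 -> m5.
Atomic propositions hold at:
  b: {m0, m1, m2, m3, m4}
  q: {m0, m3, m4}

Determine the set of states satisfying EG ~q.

{m1, m2, m5}

Sat(~q) = {m1, m2, m5}
EG ~q: greatest fixpoint, start Z0 = {m1, m2, m5}, keep only states in Sat with some successor in Z. Already a fixed point.
Sat(EG ~q) = {m1, m2, m5}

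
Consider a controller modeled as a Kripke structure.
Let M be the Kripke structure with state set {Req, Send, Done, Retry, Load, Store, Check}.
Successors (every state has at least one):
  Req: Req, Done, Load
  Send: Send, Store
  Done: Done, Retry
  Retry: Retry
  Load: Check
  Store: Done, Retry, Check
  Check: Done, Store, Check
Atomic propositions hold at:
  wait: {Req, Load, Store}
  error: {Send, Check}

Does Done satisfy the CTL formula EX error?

No

Sat(EX error) = {s : some successor in {Send, Check}} = {Send, Load, Store, Check}
Done ∉ Sat(EX error) = {Send, Load, Store, Check}, so the formula does not hold at Done.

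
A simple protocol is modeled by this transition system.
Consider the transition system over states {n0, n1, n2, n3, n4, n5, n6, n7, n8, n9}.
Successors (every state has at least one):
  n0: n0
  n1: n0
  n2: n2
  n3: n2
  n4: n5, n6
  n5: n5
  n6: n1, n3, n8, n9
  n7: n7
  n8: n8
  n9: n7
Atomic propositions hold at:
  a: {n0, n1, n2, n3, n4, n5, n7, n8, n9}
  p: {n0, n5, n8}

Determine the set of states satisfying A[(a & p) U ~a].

Sat(a & p) = {n0, n5, n8}
Sat(~a) = {n6}
A[(a & p) U ~a]: least fixpoint, start Z0 = Sat(~a) = {n6}, add states in Sat(a & p) with every successor in Z. Already a fixed point.
Sat(A[(a & p) U ~a]) = {n6}

{n6}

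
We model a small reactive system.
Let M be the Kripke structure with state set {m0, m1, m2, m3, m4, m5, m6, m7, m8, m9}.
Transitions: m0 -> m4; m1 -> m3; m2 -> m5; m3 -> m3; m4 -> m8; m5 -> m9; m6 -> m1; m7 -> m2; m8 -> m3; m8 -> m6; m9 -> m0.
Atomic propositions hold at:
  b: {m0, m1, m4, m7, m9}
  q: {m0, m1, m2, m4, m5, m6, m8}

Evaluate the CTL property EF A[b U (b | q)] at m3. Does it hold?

No

Sat(b | q) = {m0, m1, m2, m4, m5, m6, m7, m8, m9}
A[b U (b | q)]: least fixpoint, start Z0 = Sat((b | q)) = {m0, m1, m2, m4, m5, m6, m7, m8, m9}, add states in Sat(b) with every successor in Z. Already a fixed point.
Sat(A[b U (b | q)]) = {m0, m1, m2, m4, m5, m6, m7, m8, m9}
EF A[b U (b | q)]: least fixpoint, start Z0 = {m0, m1, m2, m4, m5, m6, m7, m8, m9}, add states with some successor in Z. Already a fixed point.
Sat(EF A[b U (b | q)]) = {m0, m1, m2, m4, m5, m6, m7, m8, m9}
m3 ∉ Sat(EF A[b U (b | q)]) = {m0, m1, m2, m4, m5, m6, m7, m8, m9}, so the formula does not hold at m3.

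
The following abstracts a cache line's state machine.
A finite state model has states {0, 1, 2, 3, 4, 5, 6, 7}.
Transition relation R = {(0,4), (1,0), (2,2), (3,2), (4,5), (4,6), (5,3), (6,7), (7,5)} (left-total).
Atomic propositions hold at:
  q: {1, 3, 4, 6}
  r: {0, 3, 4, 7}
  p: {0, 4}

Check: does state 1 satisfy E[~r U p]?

Sat(~r) = {1, 2, 5, 6}
E[~r U p]: least fixpoint, start Z0 = Sat(p) = {0, 4}, add states in Sat(~r) with some successor in Z. Z1 = {0, 1, 4}; fixed.
Sat(E[~r U p]) = {0, 1, 4}
1 ∈ Sat(E[~r U p]) = {0, 1, 4}, so the formula holds at 1.

Yes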